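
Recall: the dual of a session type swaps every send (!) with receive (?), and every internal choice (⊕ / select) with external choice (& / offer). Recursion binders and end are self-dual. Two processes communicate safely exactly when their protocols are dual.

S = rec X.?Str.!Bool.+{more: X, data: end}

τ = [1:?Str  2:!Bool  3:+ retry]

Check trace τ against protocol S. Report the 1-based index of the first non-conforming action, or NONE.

3

@1 ?Str  match  now at !Bool.+{more: rec X.…, data: end}
@2 !Bool  match  now at +{more: rec X.…, data: end}
@3 got + retry, protocol expects + more or + data  ✗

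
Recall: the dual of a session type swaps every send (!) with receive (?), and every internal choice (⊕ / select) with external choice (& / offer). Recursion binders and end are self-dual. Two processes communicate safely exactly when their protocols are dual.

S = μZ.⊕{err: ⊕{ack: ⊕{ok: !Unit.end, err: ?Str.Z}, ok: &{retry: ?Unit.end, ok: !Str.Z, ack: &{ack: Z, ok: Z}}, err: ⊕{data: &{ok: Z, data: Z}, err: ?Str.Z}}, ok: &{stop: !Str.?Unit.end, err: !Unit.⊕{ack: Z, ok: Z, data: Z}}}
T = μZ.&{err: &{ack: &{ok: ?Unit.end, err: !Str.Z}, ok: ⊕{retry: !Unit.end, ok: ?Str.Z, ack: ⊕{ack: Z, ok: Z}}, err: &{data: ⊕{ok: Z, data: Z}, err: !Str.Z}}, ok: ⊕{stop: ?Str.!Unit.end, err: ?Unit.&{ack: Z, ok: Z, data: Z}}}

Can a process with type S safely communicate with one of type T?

YES

μZ ‖ μZ  match (rec unchanged)
  ⊕{err,ok} ‖ &{err,ok}  match label sets agree
    • err:
      ⊕{ack,ok,err} ‖ &{ack,ok,err}  match label sets agree
        • ack:
          ⊕{ok,err} ‖ &{ok,err}  match label sets agree
            • ok:
              !Unit ‖ ?Unit  match
                end ‖ end  match
            • err:
              ?Str ‖ !Str  match
                Z ‖ Z  match
        • ok:
          &{retry,ok,ack} ‖ ⊕{retry,ok,ack}  match label sets agree
            • retry:
              ?Unit ‖ !Unit  match
                end ‖ end  match
            • ok:
              !Str ‖ ?Str  match
                Z ‖ Z  match
            • ack:
              &{ack,ok} ‖ ⊕{ack,ok}  match label sets agree
                • ack:
                  Z ‖ Z  match
                • ok:
                  Z ‖ Z  match
        • err:
          ⊕{data,err} ‖ &{data,err}  match label sets agree
            • data:
              &{ok,data} ‖ ⊕{ok,data}  match label sets agree
                • ok:
                  Z ‖ Z  match
                • data:
                  Z ‖ Z  match
            • err:
              ?Str ‖ !Str  match
                Z ‖ Z  match
    • ok:
      &{stop,err} ‖ ⊕{stop,err}  match label sets agree
        • stop:
          !Str ‖ ?Str  match
            ?Unit ‖ !Unit  match
              end ‖ end  match
        • err:
          !Unit ‖ ?Unit  match
            ⊕{ack,ok,data} ‖ &{ack,ok,data}  match label sets agree
              • ack:
                Z ‖ Z  match
              • ok:
                Z ‖ Z  match
              • data:
                Z ‖ Z  match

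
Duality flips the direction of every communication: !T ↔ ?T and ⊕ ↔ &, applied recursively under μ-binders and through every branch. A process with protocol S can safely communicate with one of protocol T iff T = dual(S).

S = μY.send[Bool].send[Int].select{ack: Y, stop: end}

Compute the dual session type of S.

μY.recv[Bool].recv[Int].offer{ack: Y, stop: end}

μY ↦ μY  (rec unchanged)
  send[Bool] ↦ recv[Bool]
    send[Int] ↦ recv[Int]
      select{ack,stop} ↦ offer{ack,stop}  (⊕→&)
        case ack:
          Y ↦ Y
        case stop:
          end ↦ end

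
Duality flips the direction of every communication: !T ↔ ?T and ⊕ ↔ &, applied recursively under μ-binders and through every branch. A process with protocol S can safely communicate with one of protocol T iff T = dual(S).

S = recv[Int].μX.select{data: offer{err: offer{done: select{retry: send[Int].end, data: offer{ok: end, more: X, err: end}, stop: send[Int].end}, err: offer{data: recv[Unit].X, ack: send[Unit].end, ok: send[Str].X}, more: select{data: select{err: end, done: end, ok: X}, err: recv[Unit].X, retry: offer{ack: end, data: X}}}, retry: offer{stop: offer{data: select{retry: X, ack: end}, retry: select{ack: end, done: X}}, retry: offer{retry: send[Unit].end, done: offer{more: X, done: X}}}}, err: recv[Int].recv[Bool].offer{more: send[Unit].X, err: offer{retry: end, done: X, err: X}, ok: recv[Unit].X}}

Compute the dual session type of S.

send[Int].μX.offer{data: select{err: select{done: offer{retry: recv[Int].end, data: select{ok: end, more: X, err: end}, stop: recv[Int].end}, err: select{data: send[Unit].X, ack: recv[Unit].end, ok: recv[Str].X}, more: offer{data: offer{err: end, done: end, ok: X}, err: send[Unit].X, retry: select{ack: end, data: X}}}, retry: select{stop: select{data: offer{retry: X, ack: end}, retry: offer{ack: end, done: X}}, retry: select{retry: recv[Unit].end, done: select{more: X, done: X}}}}, err: send[Int].send[Bool].select{more: recv[Unit].X, err: select{retry: end, done: X, err: X}, ok: send[Unit].X}}

recv[Int] → send[Int]
  μX → μX  (μ self-dual)
    select{data,err} → offer{data,err}  (internal→external)
      case data:
        offer{err,retry} → select{err,retry}  (&→⊕)
          case err:
            offer{done,err,more} → select{done,err,more}  (&→⊕)
              case done:
                select{retry,data,stop} → offer{retry,data,stop}  (internal→external)
                  case retry:
                    send[Int] → recv[Int]
                      end ↦ end
                  case data:
                    offer{ok,more,err} → select{ok,more,err}  (&→⊕)
                      case ok:
                        end ↦ end
                      case more:
                        X ↦ X
                      case err:
                        end ↦ end
                  case stop:
                    send[Int] → recv[Int]
                      end ↦ end
              case err:
                offer{data,ack,ok} → select{data,ack,ok}  (&→⊕)
                  case data:
                    recv[Unit] → send[Unit]
                      X ↦ X
                  case ack:
                    send[Unit] → recv[Unit]
                      end ↦ end
                  case ok:
                    send[Str] → recv[Str]
                      X ↦ X
              case more:
                select{data,err,retry} → offer{data,err,retry}  (internal→external)
                  case data:
                    select{err,done,ok} → offer{err,done,ok}  (internal→external)
                      case err:
                        end ↦ end
                      case done:
                        end ↦ end
                      case ok:
                        X ↦ X
                  case err:
                    recv[Unit] → send[Unit]
                      X ↦ X
                  case retry:
                    offer{ack,data} → select{ack,data}  (&→⊕)
                      case ack:
                        end ↦ end
                      case data:
                        X ↦ X
          case retry:
            offer{stop,retry} → select{stop,retry}  (&→⊕)
              case stop:
                offer{data,retry} → select{data,retry}  (&→⊕)
                  case data:
                    select{retry,ack} → offer{retry,ack}  (internal→external)
                      case retry:
                        X ↦ X
                      case ack:
                        end ↦ end
                  case retry:
                    select{ack,done} → offer{ack,done}  (internal→external)
                      case ack:
                        end ↦ end
                      case done:
                        X ↦ X
              case retry:
                offer{retry,done} → select{retry,done}  (&→⊕)
                  case retry:
                    send[Unit] → recv[Unit]
                      end ↦ end
                  case done:
                    offer{more,done} → select{more,done}  (&→⊕)
                      case more:
                        X ↦ X
                      case done:
                        X ↦ X
      case err:
        recv[Int] → send[Int]
          recv[Bool] → send[Bool]
            offer{more,err,ok} → select{more,err,ok}  (&→⊕)
              case more:
                send[Unit] → recv[Unit]
                  X ↦ X
              case err:
                offer{retry,done,err} → select{retry,done,err}  (&→⊕)
                  case retry:
                    end ↦ end
                  case done:
                    X ↦ X
                  case err:
                    X ↦ X
              case ok:
                recv[Unit] → send[Unit]
                  X ↦ X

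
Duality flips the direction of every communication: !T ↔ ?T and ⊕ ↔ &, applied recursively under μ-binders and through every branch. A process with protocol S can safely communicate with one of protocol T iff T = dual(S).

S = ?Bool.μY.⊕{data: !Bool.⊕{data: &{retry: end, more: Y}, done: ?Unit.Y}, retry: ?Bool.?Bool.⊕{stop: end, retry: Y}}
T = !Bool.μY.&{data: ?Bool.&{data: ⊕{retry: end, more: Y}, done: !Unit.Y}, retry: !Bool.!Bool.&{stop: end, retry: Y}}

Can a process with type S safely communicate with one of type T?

?Bool ‖ !Bool  ok
  μY ‖ μY  ok (rec unchanged)
    ⊕{data,retry} ‖ &{data,retry}  ok labels match
      [data]
        !Bool ‖ ?Bool  ok
          ⊕{data,done} ‖ &{data,done}  ok labels match
            [data]
              &{retry,more} ‖ ⊕{retry,more}  ok labels match
                [retry]
                  end ‖ end  ok
                [more]
                  Y ‖ Y  ok
            [done]
              ?Unit ‖ !Unit  ok
                Y ‖ Y  ok
      [retry]
        ?Bool ‖ !Bool  ok
          ?Bool ‖ !Bool  ok
            ⊕{stop,retry} ‖ &{stop,retry}  ok labels match
              [stop]
                end ‖ end  ok
              [retry]
                Y ‖ Y  ok

YES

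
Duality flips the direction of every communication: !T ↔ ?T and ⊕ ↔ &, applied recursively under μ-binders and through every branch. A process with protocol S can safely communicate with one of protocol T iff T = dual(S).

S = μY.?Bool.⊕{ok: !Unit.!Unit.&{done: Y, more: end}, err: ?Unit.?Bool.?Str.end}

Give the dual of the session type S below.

μY = μY  (binder kept)
  ?Bool = !Bool
    ⊕{ok,err} = &{ok,err}  (select→offer)
      case ok:
        !Unit = ?Unit
          !Unit = ?Unit
            &{done,more} = ⊕{done,more}  (external→internal)
              case done:
                Y self-dual
              case more:
                end self-dual
      case err:
        ?Unit = !Unit
          ?Bool = !Bool
            ?Str = !Str
              end self-dual

μY.!Bool.&{ok: ?Unit.?Unit.⊕{done: Y, more: end}, err: !Unit.!Bool.!Str.end}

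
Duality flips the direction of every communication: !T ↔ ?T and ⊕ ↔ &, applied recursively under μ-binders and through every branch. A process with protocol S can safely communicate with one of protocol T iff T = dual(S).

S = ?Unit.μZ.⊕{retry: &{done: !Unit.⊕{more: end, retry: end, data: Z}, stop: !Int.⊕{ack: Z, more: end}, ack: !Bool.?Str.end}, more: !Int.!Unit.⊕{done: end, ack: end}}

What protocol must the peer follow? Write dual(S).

!Unit.μZ.&{retry: ⊕{done: ?Unit.&{more: end, retry: end, data: Z}, stop: ?Int.&{ack: Z, more: end}, ack: ?Bool.!Str.end}, more: ?Int.?Unit.&{done: end, ack: end}}

?Unit ↦ !Unit
  μZ ↦ μZ  (binder kept)
    ⊕{retry,more} ↦ &{retry,more}  (⊕→&)
      case retry:
        &{done,stop,ack} ↦ ⊕{done,stop,ack}  (external→internal)
          case done:
            !Unit ↦ ?Unit
              ⊕{more,retry,data} ↦ &{more,retry,data}  (⊕→&)
                case more:
                  end self-dual
                case retry:
                  end self-dual
                case data:
                  Z self-dual
          case stop:
            !Int ↦ ?Int
              ⊕{ack,more} ↦ &{ack,more}  (⊕→&)
                case ack:
                  Z self-dual
                case more:
                  end self-dual
          case ack:
            !Bool ↦ ?Bool
              ?Str ↦ !Str
                end self-dual
      case more:
        !Int ↦ ?Int
          !Unit ↦ ?Unit
            ⊕{done,ack} ↦ &{done,ack}  (⊕→&)
              case done:
                end self-dual
              case ack:
                end self-dual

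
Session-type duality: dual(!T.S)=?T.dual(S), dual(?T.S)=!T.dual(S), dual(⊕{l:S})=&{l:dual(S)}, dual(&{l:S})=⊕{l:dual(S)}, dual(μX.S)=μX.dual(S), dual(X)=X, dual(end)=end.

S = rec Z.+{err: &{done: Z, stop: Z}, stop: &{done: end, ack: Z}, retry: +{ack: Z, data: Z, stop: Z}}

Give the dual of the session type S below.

rec Z → rec Z  (binder kept)
  +{err,stop,retry} → &{err,stop,retry}  (select→offer)
    case err:
      &{done,stop} → +{done,stop}  (&→⊕)
        case done:
          Z self-dual
        case stop:
          Z self-dual
    case stop:
      &{done,ack} → +{done,ack}  (&→⊕)
        case done:
          end self-dual
        case ack:
          Z self-dual
    case retry:
      +{ack,data,stop} → &{ack,data,stop}  (select→offer)
        case ack:
          Z self-dual
        case data:
          Z self-dual
        case stop:
          Z self-dual

rec Z.&{err: +{done: Z, stop: Z}, stop: +{done: end, ack: Z}, retry: &{ack: Z, data: Z, stop: Z}}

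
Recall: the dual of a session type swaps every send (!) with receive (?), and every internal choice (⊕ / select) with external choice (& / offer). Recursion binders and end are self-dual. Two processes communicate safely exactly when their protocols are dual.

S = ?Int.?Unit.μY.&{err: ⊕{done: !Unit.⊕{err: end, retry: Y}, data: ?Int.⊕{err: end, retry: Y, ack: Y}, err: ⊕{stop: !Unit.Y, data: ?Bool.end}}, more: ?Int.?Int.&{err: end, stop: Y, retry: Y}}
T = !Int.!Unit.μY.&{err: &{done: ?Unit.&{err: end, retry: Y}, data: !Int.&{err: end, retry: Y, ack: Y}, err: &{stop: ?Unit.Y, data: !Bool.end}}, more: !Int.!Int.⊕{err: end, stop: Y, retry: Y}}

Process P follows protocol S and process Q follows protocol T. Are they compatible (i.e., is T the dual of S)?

?Int ‖ !Int  ok
  ?Unit ‖ !Unit  ok
    μY ‖ μY  ok (μ self-dual)
      &{err,more} ‖ &{err,more}  ✗ choice polarity not flipped — not dual

NO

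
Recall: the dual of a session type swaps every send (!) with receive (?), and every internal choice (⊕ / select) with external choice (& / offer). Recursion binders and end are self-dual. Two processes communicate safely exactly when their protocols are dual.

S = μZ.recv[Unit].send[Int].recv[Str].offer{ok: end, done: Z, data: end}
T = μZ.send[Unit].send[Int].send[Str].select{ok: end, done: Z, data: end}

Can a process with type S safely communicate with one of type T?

NO

μZ | μZ  ok (μ self-dual)
  recv[Unit] | send[Unit]  ok
    send[Int] | send[Int]  ✗ same direction on both sides — not dual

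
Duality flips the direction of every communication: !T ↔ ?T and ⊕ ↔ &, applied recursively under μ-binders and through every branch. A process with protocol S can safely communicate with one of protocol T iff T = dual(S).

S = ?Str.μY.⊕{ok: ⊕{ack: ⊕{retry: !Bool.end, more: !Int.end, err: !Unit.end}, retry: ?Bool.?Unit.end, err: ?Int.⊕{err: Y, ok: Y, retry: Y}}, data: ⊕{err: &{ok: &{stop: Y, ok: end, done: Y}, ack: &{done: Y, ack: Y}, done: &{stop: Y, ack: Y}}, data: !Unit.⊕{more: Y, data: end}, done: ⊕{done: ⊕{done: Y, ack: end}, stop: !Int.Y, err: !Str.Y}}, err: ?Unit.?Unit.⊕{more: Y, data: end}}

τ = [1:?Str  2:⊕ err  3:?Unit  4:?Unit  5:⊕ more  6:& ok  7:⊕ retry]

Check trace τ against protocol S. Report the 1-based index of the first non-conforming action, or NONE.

6

step 1: ?Str  ok  state: μY.…
step 2: ⊕ err  ok  state: ?Unit.?Unit.⊕{more: μY.…, data: end}
step 3: ?Unit  ok  state: ?Unit.⊕{more: μY.…, data: end}
step 4: ?Unit  ok  state: ⊕{more: μY.…, data: end}
step 5: ⊕ more  ok  state: μY.…
step 6: got & ok, protocol expects ⊕ ok or ⊕ data or ⊕ err  ✗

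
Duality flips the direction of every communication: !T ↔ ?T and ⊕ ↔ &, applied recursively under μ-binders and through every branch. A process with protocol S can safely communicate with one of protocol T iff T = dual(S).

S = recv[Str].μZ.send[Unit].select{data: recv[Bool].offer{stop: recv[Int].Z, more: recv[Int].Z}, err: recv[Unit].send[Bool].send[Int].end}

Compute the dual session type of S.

recv[Str] = send[Str]
  μZ = μZ  (rec unchanged)
    send[Unit] = recv[Unit]
      select{data,err} = offer{data,err}  (internal→external)
        case data:
          recv[Bool] = send[Bool]
            offer{stop,more} = select{stop,more}  (external→internal)
              case stop:
                recv[Int] = send[Int]
                  dual(Z) = Z
              case more:
                recv[Int] = send[Int]
                  dual(Z) = Z
        case err:
          recv[Unit] = send[Unit]
            send[Bool] = recv[Bool]
              send[Int] = recv[Int]
                dual(end) = end

send[Str].μZ.recv[Unit].offer{data: send[Bool].select{stop: send[Int].Z, more: send[Int].Z}, err: send[Unit].recv[Bool].recv[Int].end}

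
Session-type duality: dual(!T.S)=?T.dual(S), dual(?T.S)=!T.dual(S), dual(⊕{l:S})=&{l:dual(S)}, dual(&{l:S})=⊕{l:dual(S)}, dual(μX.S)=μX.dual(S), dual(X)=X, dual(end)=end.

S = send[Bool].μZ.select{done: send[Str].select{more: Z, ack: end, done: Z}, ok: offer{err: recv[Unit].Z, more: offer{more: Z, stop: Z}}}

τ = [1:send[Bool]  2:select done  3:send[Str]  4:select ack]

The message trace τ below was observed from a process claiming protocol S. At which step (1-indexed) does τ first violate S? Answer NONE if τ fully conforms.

NONE

@1 send[Bool]  ✓  now at μZ.…
@2 select done  ✓  now at send[Str].select{more: μZ.…, ack: end, done: μZ.…}
@3 send[Str]  ✓  now at select{more: μZ.…, ack: end, done: μZ.…}
@4 select ack  ✓  now at end
trace exhausted — no violation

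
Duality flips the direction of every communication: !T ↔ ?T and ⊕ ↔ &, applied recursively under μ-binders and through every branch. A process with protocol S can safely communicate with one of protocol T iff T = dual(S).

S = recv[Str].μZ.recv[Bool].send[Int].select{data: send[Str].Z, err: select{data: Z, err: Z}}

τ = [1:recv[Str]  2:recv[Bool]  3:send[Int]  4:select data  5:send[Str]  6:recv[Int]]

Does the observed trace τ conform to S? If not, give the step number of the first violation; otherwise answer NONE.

6

[1] recv[Str]  ✓  now at μZ.…
[2] recv[Bool]  ✓  now at send[Int].select{data: send[Str].μZ.…, err: select{data: μZ.…, err: μZ.…}}
[3] send[Int]  ✓  now at select{data: send[Str].μZ.…, err: select{data: μZ.…, err: μZ.…}}
[4] select data  ✓  now at send[Str].μZ.…
[5] send[Str]  ✓  now at μZ.…
[6] got recv[Int], protocol expects recv[Bool]  ✗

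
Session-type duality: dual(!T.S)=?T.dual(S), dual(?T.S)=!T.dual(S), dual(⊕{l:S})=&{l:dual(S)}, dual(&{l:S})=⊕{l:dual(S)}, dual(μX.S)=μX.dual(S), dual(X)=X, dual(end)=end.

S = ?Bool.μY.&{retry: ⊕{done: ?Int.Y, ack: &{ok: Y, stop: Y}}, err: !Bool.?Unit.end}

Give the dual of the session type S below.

!Bool.μY.⊕{retry: &{done: !Int.Y, ack: ⊕{ok: Y, stop: Y}}, err: ?Bool.!Unit.end}

?Bool ↦ !Bool
  μY ↦ μY  (binder kept)
    &{retry,err} ↦ ⊕{retry,err}  (&→⊕)
      case retry:
        ⊕{done,ack} ↦ &{done,ack}  (⊕→&)
          case done:
            ?Int ↦ !Int
              Y ↦ Y
          case ack:
            &{ok,stop} ↦ ⊕{ok,stop}  (&→⊕)
              case ok:
                Y ↦ Y
              case stop:
                Y ↦ Y
      case err:
        !Bool ↦ ?Bool
          ?Unit ↦ !Unit
            end ↦ end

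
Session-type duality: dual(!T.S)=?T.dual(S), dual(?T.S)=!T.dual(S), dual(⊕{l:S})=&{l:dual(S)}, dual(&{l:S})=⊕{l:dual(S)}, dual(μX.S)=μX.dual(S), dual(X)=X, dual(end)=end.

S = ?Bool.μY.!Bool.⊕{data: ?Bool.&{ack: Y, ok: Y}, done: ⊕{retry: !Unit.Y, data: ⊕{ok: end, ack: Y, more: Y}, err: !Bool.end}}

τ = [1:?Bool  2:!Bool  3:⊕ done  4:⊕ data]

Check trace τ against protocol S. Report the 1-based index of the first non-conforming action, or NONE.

NONE

[1] ?Bool  match  now at μY.…
[2] !Bool  match  now at ⊕{data: ?Bool.&{ack: μY.…, ok: μY.…}, done: ⊕{retry: !Unit.μY.…, data: ⊕{ok: end, ack: μY.…, more: μY.…}, err: !Bool.end}}
[3] ⊕ done  match  now at ⊕{retry: !Unit.μY.…, data: ⊕{ok: end, ack: μY.…, more: μY.…}, err: !Bool.end}
[4] ⊕ data  match  now at ⊕{ok: end, ack: μY.…, more: μY.…}
τ conforms to S (length 4)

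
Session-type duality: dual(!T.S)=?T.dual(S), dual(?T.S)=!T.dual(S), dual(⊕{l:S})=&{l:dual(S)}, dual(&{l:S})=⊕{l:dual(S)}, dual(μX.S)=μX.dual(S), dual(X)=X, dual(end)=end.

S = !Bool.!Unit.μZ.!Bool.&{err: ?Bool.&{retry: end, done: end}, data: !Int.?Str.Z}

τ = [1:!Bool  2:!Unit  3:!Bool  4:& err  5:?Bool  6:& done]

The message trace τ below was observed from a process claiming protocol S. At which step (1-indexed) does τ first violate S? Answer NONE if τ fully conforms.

@1 !Bool  ok  state: !Unit.μZ.…
@2 !Unit  ok  state: μZ.…
@3 !Bool  ok  state: &{err: ?Bool.&{retry: end, done: end}, data: !Int.?Str.μZ.…}
@4 & err  ok  state: ?Bool.&{retry: end, done: end}
@5 ?Bool  ok  state: &{retry: end, done: end}
@6 & done  ok  state: end
all 6 steps conform

NONE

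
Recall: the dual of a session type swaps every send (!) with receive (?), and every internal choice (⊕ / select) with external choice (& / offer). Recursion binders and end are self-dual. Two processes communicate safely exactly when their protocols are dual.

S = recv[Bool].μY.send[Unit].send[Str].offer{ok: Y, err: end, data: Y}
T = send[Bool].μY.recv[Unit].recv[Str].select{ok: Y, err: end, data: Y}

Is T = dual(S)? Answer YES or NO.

recv[Bool] ‖ send[Bool]  ✓
  μY ‖ μY  ✓ (rec unchanged)
    send[Unit] ‖ recv[Unit]  ✓
      send[Str] ‖ recv[Str]  ✓
        offer{ok,err,data} ‖ select{ok,err,data}  ✓ labels match
          case ok:
            Y ‖ Y  ✓
          case err:
            end ‖ end  ✓
          case data:
            Y ‖ Y  ✓

YES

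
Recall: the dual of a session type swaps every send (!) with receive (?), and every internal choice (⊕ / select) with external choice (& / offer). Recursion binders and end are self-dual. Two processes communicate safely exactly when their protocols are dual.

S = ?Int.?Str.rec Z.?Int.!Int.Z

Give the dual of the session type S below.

!Int.!Str.rec Z.!Int.?Int.Z

?Int ↦ !Int
  ?Str ↦ !Str
    rec Z ↦ rec Z  (μ self-dual)
      ?Int ↦ !Int
        !Int ↦ ?Int
          Z self-dual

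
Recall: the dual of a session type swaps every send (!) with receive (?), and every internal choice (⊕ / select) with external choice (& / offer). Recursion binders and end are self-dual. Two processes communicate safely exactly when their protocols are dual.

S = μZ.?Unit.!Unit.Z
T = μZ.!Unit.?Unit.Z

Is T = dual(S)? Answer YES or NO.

μZ | μZ  ok (rec unchanged)
  ?Unit | !Unit  ok
    !Unit | ?Unit  ok
      Z | Z  ok

YES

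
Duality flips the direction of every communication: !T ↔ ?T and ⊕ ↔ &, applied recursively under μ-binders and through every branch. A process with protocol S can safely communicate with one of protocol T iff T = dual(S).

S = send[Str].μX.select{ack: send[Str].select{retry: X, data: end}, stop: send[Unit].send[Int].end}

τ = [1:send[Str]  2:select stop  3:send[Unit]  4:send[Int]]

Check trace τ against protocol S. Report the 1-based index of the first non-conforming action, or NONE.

NONE

@1 send[Str]  ✓  state: μX.…
@2 select stop  ✓  state: send[Unit].send[Int].end
@3 send[Unit]  ✓  state: send[Int].end
@4 send[Int]  ✓  state: end
trace exhausted — no violation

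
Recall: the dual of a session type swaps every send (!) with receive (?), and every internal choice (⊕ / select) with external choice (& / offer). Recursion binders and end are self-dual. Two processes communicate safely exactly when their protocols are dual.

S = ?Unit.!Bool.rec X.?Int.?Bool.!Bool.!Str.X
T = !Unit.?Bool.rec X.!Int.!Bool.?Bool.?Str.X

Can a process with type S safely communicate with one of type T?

YES

?Unit vs !Unit  match
  !Bool vs ?Bool  match
    rec X vs rec X  match (μ self-dual)
      ?Int vs !Int  match
        ?Bool vs !Bool  match
          !Bool vs ?Bool  match
            !Str vs ?Str  match
              X vs X  match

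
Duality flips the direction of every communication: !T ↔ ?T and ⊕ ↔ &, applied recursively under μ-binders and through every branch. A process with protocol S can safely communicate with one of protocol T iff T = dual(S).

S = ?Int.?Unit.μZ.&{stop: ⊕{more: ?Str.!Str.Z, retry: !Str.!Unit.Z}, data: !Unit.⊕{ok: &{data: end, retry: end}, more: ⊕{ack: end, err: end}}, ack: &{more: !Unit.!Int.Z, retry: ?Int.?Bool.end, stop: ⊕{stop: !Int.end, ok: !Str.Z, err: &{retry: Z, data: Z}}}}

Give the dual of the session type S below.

!Int.!Unit.μZ.⊕{stop: &{more: !Str.?Str.Z, retry: ?Str.?Unit.Z}, data: ?Unit.&{ok: ⊕{data: end, retry: end}, more: &{ack: end, err: end}}, ack: ⊕{more: ?Unit.?Int.Z, retry: !Int.!Bool.end, stop: &{stop: ?Int.end, ok: ?Str.Z, err: ⊕{retry: Z, data: Z}}}}

?Int → !Int
  ?Unit → !Unit
    μZ → μZ  (rec unchanged)
      &{stop,data,ack} → ⊕{stop,data,ack}  (offer→select)
        [stop]
          ⊕{more,retry} → &{more,retry}  (⊕→&)
            [more]
              ?Str → !Str
                !Str → ?Str
                  Z ↦ Z
            [retry]
              !Str → ?Str
                !Unit → ?Unit
                  Z ↦ Z
        [data]
          !Unit → ?Unit
            ⊕{ok,more} → &{ok,more}  (⊕→&)
              [ok]
                &{data,retry} → ⊕{data,retry}  (offer→select)
                  [data]
                    end ↦ end
                  [retry]
                    end ↦ end
              [more]
                ⊕{ack,err} → &{ack,err}  (⊕→&)
                  [ack]
                    end ↦ end
                  [err]
                    end ↦ end
        [ack]
          &{more,retry,stop} → ⊕{more,retry,stop}  (offer→select)
            [more]
              !Unit → ?Unit
                !Int → ?Int
                  Z ↦ Z
            [retry]
              ?Int → !Int
                ?Bool → !Bool
                  end ↦ end
            [stop]
              ⊕{stop,ok,err} → &{stop,ok,err}  (⊕→&)
                [stop]
                  !Int → ?Int
                    end ↦ end
                [ok]
                  !Str → ?Str
                    Z ↦ Z
                [err]
                  &{retry,data} → ⊕{retry,data}  (offer→select)
                    [retry]
                      Z ↦ Z
                    [data]
                      Z ↦ Z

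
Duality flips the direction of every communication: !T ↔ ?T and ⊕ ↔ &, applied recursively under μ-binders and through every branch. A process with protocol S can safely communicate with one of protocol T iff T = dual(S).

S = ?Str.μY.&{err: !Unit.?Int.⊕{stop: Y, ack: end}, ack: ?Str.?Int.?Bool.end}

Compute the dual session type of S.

!Str.μY.⊕{err: ?Unit.!Int.&{stop: Y, ack: end}, ack: !Str.!Int.!Bool.end}

?Str → !Str
  μY → μY  (μ self-dual)
    &{err,ack} → ⊕{err,ack}  (offer→select)
      [err]
        !Unit → ?Unit
          ?Int → !Int
            ⊕{stop,ack} → &{stop,ack}  (select→offer)
              [stop]
                Y self-dual
              [ack]
                end self-dual
      [ack]
        ?Str → !Str
          ?Int → !Int
            ?Bool → !Bool
              end self-dual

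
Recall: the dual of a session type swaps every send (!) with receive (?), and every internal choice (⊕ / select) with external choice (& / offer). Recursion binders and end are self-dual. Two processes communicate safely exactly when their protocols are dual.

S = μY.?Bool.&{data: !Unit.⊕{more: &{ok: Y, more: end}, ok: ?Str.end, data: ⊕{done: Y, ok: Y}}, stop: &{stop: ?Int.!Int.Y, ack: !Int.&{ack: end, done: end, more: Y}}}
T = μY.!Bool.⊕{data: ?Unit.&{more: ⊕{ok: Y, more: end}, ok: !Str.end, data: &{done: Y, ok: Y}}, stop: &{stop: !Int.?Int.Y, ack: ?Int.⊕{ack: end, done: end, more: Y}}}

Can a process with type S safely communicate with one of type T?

NO

μY vs μY  match (binder kept)
  ?Bool vs !Bool  match
    &{data,stop} vs ⊕{data,stop}  match labels match
      [data]
        !Unit vs ?Unit  match
          ⊕{more,ok,data} vs &{more,ok,data}  match labels match
            [more]
              &{ok,more} vs ⊕{ok,more}  match labels match
                [ok]
                  Y vs Y  match
                [more]
                  end vs end  match
            [ok]
              ?Str vs !Str  match
                end vs end  match
            [data]
              ⊕{done,ok} vs &{done,ok}  match labels match
                [done]
                  Y vs Y  match
                [ok]
                  Y vs Y  match
      [stop]
        &{stop,ack} vs &{stop,ack}  ✗ choice polarity not flipped — not dual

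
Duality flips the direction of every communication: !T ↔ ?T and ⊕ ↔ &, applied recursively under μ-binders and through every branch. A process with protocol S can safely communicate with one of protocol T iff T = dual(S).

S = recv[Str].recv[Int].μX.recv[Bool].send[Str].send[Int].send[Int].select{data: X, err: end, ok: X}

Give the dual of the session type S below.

send[Str].send[Int].μX.send[Bool].recv[Str].recv[Int].recv[Int].offer{data: X, err: end, ok: X}

recv[Str] ↦ send[Str]
  recv[Int] ↦ send[Int]
    μX ↦ μX  (binder kept)
      recv[Bool] ↦ send[Bool]
        send[Str] ↦ recv[Str]
          send[Int] ↦ recv[Int]
            send[Int] ↦ recv[Int]
              select{data,err,ok} ↦ offer{data,err,ok}  (select→offer)
                [data]
                  dual(X) = X
                [err]
                  dual(end) = end
                [ok]
                  dual(X) = X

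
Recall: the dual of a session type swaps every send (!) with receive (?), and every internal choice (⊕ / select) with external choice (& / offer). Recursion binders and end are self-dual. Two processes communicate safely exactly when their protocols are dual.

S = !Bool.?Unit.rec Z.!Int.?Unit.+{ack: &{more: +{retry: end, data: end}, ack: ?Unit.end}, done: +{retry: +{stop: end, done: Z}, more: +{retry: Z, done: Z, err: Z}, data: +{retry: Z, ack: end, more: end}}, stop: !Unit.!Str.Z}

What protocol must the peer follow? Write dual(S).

!Bool ↦ ?Bool
  ?Unit ↦ !Unit
    rec Z ↦ rec Z  (rec unchanged)
      !Int ↦ ?Int
        ?Unit ↦ !Unit
          +{ack,done,stop} ↦ &{ack,done,stop}  (internal→external)
            case ack:
              &{more,ack} ↦ +{more,ack}  (external→internal)
                case more:
                  +{retry,data} ↦ &{retry,data}  (internal→external)
                    case retry:
                      dual(end) = end
                    case data:
                      dual(end) = end
                case ack:
                  ?Unit ↦ !Unit
                    dual(end) = end
            case done:
              +{retry,more,data} ↦ &{retry,more,data}  (internal→external)
                case retry:
                  +{stop,done} ↦ &{stop,done}  (internal→external)
                    case stop:
                      dual(end) = end
                    case done:
                      dual(Z) = Z
                case more:
                  +{retry,done,err} ↦ &{retry,done,err}  (internal→external)
                    case retry:
                      dual(Z) = Z
                    case done:
                      dual(Z) = Z
                    case err:
                      dual(Z) = Z
                case data:
                  +{retry,ack,more} ↦ &{retry,ack,more}  (internal→external)
                    case retry:
                      dual(Z) = Z
                    case ack:
                      dual(end) = end
                    case more:
                      dual(end) = end
            case stop:
              !Unit ↦ ?Unit
                !Str ↦ ?Str
                  dual(Z) = Z

?Bool.!Unit.rec Z.?Int.!Unit.&{ack: +{more: &{retry: end, data: end}, ack: !Unit.end}, done: &{retry: &{stop: end, done: Z}, more: &{retry: Z, done: Z, err: Z}, data: &{retry: Z, ack: end, more: end}}, stop: ?Unit.?Str.Z}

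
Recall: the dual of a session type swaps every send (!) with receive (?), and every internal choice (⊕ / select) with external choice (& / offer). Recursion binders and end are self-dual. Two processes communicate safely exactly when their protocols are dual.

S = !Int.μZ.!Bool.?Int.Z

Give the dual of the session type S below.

!Int = ?Int
  μZ = μZ  (μ self-dual)
    !Bool = ?Bool
      ?Int = !Int
        dual(Z) = Z

?Int.μZ.?Bool.!Int.Z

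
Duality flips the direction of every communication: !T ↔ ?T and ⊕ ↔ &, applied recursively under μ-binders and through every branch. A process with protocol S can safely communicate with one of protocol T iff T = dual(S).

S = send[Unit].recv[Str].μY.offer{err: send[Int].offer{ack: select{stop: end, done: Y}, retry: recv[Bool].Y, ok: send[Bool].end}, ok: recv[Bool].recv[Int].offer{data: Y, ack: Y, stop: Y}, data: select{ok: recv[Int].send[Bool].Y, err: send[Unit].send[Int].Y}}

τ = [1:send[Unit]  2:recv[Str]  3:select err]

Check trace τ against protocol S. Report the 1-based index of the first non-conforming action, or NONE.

step 1: send[Unit]  ✓  cont: recv[Str].μY.…
step 2: recv[Str]  ✓  cont: μY.…
step 3: got select err, protocol expects offer err or offer ok or offer data  ✗

3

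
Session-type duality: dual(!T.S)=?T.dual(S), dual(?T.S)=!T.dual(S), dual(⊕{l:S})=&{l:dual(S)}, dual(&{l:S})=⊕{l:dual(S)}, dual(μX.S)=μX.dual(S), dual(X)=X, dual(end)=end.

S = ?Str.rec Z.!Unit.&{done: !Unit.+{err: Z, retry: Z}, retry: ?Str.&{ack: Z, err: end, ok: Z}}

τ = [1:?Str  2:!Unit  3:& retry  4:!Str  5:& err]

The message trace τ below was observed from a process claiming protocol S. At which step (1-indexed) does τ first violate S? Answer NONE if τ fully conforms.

4

[1] ?Str  match  cont: rec Z.…
[2] !Unit  match  cont: &{done: !Unit.+{err: rec Z.…, retry: rec Z.…}, retry: ?Str.&{ack: rec Z.…, err: end, ok: rec Z.…}}
[3] & retry  match  cont: ?Str.&{ack: rec Z.…, err: end, ok: rec Z.…}
[4] got !Str, protocol expects ?Str  ✗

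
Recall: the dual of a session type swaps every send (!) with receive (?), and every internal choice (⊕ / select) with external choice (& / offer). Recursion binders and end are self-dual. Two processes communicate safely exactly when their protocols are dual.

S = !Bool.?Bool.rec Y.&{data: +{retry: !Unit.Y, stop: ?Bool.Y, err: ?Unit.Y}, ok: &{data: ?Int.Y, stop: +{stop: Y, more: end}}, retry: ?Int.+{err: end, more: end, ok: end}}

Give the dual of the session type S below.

?Bool.!Bool.rec Y.+{data: &{retry: ?Unit.Y, stop: !Bool.Y, err: !Unit.Y}, ok: +{data: !Int.Y, stop: &{stop: Y, more: end}}, retry: !Int.&{err: end, more: end, ok: end}}

!Bool ↦ ?Bool
  ?Bool ↦ !Bool
    rec Y ↦ rec Y  (rec unchanged)
      &{data,ok,retry} ↦ +{data,ok,retry}  (&→⊕)
        [data]
          +{retry,stop,err} ↦ &{retry,stop,err}  (select→offer)
            [retry]
              !Unit ↦ ?Unit
                dual(Y) = Y
            [stop]
              ?Bool ↦ !Bool
                dual(Y) = Y
            [err]
              ?Unit ↦ !Unit
                dual(Y) = Y
        [ok]
          &{data,stop} ↦ +{data,stop}  (&→⊕)
            [data]
              ?Int ↦ !Int
                dual(Y) = Y
            [stop]
              +{stop,more} ↦ &{stop,more}  (select→offer)
                [stop]
                  dual(Y) = Y
                [more]
                  dual(end) = end
        [retry]
          ?Int ↦ !Int
            +{err,more,ok} ↦ &{err,more,ok}  (select→offer)
              [err]
                dual(end) = end
              [more]
                dual(end) = end
              [ok]
                dual(end) = end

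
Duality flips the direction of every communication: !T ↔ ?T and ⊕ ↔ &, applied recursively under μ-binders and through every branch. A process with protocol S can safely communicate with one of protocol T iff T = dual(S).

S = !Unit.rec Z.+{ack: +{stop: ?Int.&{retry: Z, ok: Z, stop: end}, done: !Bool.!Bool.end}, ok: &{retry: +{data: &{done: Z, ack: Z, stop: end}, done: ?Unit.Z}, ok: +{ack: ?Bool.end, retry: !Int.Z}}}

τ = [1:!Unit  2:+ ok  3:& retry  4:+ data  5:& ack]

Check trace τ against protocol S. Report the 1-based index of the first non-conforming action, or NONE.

[1] !Unit  ✓  now at rec Z.…
[2] + ok  ✓  now at &{retry: +{data: &{done: rec Z.…, ack: rec Z.…, stop: end}, done: ?Unit.rec Z.…}, ok: +{ack: ?Bool.end, retry: !Int.rec Z.…}}
[3] & retry  ✓  now at +{data: &{done: rec Z.…, ack: rec Z.…, stop: end}, done: ?Unit.rec Z.…}
[4] + data  ✓  now at &{done: rec Z.…, ack: rec Z.…, stop: end}
[5] & ack  ✓  now at rec Z.…
trace exhausted — no violation

NONE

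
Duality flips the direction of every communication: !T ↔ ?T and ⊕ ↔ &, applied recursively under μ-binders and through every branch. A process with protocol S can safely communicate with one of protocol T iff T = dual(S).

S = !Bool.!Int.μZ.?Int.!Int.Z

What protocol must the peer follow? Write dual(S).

?Bool.?Int.μZ.!Int.?Int.Z

!Bool → ?Bool
  !Int → ?Int
    μZ → μZ  (μ self-dual)
      ?Int → !Int
        !Int → ?Int
          dual(Z) = Z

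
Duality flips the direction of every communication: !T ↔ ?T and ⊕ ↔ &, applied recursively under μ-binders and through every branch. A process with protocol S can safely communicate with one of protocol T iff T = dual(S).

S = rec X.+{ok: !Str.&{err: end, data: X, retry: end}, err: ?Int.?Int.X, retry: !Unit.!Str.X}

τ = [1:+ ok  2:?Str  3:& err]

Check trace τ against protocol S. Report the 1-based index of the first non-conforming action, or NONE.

[1] + ok  ok  now at !Str.&{err: end, data: rec X.…, retry: end}
[2] got ?Str, protocol expects !Str  ✗

2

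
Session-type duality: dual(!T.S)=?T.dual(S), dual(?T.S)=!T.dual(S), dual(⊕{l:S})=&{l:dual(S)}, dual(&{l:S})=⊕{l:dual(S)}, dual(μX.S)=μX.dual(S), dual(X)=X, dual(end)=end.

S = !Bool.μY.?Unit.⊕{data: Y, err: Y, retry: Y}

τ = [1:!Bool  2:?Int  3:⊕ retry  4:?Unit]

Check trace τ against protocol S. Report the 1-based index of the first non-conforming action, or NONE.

2

@1 !Bool  ok  now at μY.…
@2 got ?Int, protocol expects ?Unit  ✗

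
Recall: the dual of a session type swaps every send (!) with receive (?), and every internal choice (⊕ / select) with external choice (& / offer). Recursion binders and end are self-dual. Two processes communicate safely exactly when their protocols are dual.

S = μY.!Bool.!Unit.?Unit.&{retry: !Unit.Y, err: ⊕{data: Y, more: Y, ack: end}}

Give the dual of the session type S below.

μY.?Bool.?Unit.!Unit.⊕{retry: ?Unit.Y, err: &{data: Y, more: Y, ack: end}}

μY → μY  (μ self-dual)
  !Bool → ?Bool
    !Unit → ?Unit
      ?Unit → !Unit
        &{retry,err} → ⊕{retry,err}  (external→internal)
          • retry:
            !Unit → ?Unit
              Y ↦ Y
          • err:
            ⊕{data,more,ack} → &{data,more,ack}  (select→offer)
              • data:
                Y ↦ Y
              • more:
                Y ↦ Y
              • ack:
                end ↦ end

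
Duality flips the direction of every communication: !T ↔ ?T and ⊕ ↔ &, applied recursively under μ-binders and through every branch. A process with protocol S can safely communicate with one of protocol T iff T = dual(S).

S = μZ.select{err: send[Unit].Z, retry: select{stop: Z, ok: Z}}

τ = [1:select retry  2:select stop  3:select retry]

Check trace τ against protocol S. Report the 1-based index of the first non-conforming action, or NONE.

NONE

step 1: select retry  match  state: select{stop: μZ.…, ok: μZ.…}
step 2: select stop  match  state: μZ.…
step 3: select retry  match  state: select{stop: μZ.…, ok: μZ.…}
trace exhausted — no violation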